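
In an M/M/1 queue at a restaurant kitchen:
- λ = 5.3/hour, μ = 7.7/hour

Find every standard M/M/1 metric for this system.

Step 1: ρ = λ/μ = 5.3/7.7 = 0.6883
Step 2: L = λ/(μ-λ) = 5.3/2.40 = 2.2083
Step 3: Lq = λ²/(μ(μ-λ)) = 28.09/(7.7×2.40) = 1.5200
Step 4: W = 1/(μ-λ) = 1/2.40 = 0.416667
Step 5: Wq = λ/(μ(μ-λ)) = 5.3/(7.7×2.40) = 0.2868
Step 6: P(0) = 1-ρ = 0.3117
Verify: L = λW = 5.3×0.416667 = 2.2083 ✔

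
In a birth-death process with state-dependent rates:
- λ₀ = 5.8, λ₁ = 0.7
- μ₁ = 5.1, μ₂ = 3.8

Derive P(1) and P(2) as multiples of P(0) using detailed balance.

Balance equations:
State 0: λ₀P₀ = μ₁P₁ → P₁ = (λ₀/μ₁)P₀ = (5.8/5.1)P₀ = 1.1373P₀
State 1: P₂ = (λ₀λ₁)/(μ₁μ₂)P₀ = (5.8×0.7)/(5.1×3.8)P₀ = 0.2095P₀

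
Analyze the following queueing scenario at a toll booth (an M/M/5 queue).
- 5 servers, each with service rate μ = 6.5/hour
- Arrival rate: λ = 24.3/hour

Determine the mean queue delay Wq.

Traffic intensity: ρ = λ/(cμ) = 24.3/(5×6.5) = 0.7477
Since ρ = 0.7477 < 1, system is stable.
Offered load a = λ/μ = cρ = 24.3/6.5 = 3.7385
P₀ = [ Σₙ₌₀^4 aⁿ/n! + a^5/(5!(1-ρ)) ]⁻¹
Σ = a^0/0! + a^1/1! + a^2/2! + a^3/3! + a^4/4! = 1.0000 + 3.7385 + 6.9880 + 8.7082 + 8.1388 = 28.5735
a^5/(5!(1-ρ)) = 730.2383/(120 × 0.252308) = 24.1186
P₀ = 1/(28.5735 + 24.1186) = 0.01898
Lq = P₀·a^5·ρ / (5!(1-ρ)²) = 0.018978 × 730.2383 × 0.74769 / (120 × 0.063659) = 1.3564
Wq = Lq/λ = 1.3564/24.3 = 0.05582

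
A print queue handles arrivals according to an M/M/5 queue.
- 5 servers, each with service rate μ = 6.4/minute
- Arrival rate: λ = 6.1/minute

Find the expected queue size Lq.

Traffic intensity: ρ = λ/(cμ) = 6.1/(5×6.4) = 0.1906
Since ρ = 0.1906 < 1, system is stable.
Offered load a = λ/μ = cρ = 6.1/6.4 = 0.9531
P₀ = [ Σₙ₌₀^4 aⁿ/n! + a^5/(5!(1-ρ)) ]⁻¹
Σ = a^0/0! + a^1/1! + a^2/2! + a^3/3! + a^4/4! = 1.0000 + 0.9531 + 0.4542 + 0.1443 + 0.03439 = 2.5860
a^5/(5!(1-ρ)) = 0.7866/(120 × 0.8094) = 0.008099
P₀ = 1/(2.5860 + 0.008099) = 0.3855
Lq = P₀·a^5·ρ / (5!(1-ρ)²) = 0.38548 × 0.78659 × 0.19062 / (120 × 0.65509) = 0.0007353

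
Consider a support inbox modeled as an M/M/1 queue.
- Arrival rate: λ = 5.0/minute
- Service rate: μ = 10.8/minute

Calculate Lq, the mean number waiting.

ρ = λ/μ = 5.0/10.8 = 0.4630
For M/M/1: Lq = λ²/(μ(μ-λ))
Lq = 25.00/(10.8 × 5.80)
Lq = 0.3991 emails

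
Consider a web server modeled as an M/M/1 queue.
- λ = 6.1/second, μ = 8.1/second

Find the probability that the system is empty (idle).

ρ = λ/μ = 6.1/8.1 = 0.7531
P(0) = 1 - ρ = 1 - 0.7531 = 0.2469
The server is idle 24.69% of the time.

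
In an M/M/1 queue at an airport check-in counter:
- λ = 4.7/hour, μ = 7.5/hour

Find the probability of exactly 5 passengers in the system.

ρ = λ/μ = 4.7/7.5 = 0.62667
P(n) = (1-ρ)ρⁿ
P(5) = (1-0.62667) × 0.62667^5
P(5) = 0.3733 × 0.09665
P(5) = 0.03608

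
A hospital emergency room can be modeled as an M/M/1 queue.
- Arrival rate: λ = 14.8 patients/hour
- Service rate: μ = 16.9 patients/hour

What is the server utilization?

Server utilization: ρ = λ/μ
ρ = 14.8/16.9 = 0.8757
The server is busy 87.57% of the time.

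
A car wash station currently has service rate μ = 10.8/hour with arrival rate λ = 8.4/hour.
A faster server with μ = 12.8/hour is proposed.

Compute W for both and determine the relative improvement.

System 1: ρ₁ = 8.4/10.8 = 0.7778, W₁ = 1/(10.8-8.4) = 0.4167
System 2: ρ₂ = 8.4/12.8 = 0.6562, W₂ = 1/(12.8-8.4) = 0.2273
Improvement: (W₁-W₂)/W₁ = (0.4167-0.2273)/0.4167 = 45.45%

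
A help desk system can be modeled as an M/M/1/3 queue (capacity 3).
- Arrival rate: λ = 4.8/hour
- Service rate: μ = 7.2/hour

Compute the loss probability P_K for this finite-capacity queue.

ρ = λ/μ = 4.8/7.2 = 0.6667
P₀ = (1-ρ)/(1-ρ^(K+1)) = (1-0.6667)/(1-0.6667^4) = 0.3333/0.8024 = 0.4154
P_K = P₀×ρ^K = 0.4154 × 0.6667^3 = 0.4154 × 0.2963 = 0.1231
Blocking probability = 12.31%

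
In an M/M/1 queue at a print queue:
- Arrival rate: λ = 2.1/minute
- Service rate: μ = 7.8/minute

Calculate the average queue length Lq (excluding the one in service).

ρ = λ/μ = 2.1/7.8 = 0.2692
For M/M/1: Lq = λ²/(μ(μ-λ))
Lq = 4.41/(7.8 × 5.70)
Lq = 0.09919 jobs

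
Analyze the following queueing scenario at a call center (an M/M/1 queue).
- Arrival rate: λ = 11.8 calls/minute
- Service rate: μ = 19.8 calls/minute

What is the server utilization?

Server utilization: ρ = λ/μ
ρ = 11.8/19.8 = 0.5960
The server is busy 59.60% of the time.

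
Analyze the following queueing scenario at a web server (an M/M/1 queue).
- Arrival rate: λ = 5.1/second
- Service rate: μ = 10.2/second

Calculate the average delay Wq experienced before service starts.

First, compute utilization: ρ = λ/μ = 5.1/10.2 = 0.5000
For M/M/1: Wq = λ/(μ(μ-λ))
Wq = 5.1/(10.2 × (10.2-5.1))
Wq = 5.1/(10.2 × 5.10)
Wq = 0.09804 seconds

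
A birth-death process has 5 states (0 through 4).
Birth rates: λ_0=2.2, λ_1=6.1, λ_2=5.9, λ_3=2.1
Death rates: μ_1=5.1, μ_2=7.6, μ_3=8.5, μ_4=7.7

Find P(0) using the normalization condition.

Ratios P(n)/P(0) = (λ₀···λₙ₋₁)/(μ₁···μₙ):
P(1)/P(0) = (2.2)/(5.1) = 0.43137
P(2)/P(0) = (2.2×6.1)/(5.1×7.6) = 0.34623
P(3)/P(0) = (2.2×6.1×5.9)/(5.1×7.6×8.5) = 0.24033
P(4)/P(0) = (2.2×6.1×5.9×2.1)/(5.1×7.6×8.5×7.7) = 0.065544

Normalization: ∑ P(n) = 1
P(0) × (1.0000 + 0.43137 + 0.34623 + 0.24033 + 0.065544) = 1
P(0) × 2.0835 = 1
P(0) = 1/2.0835 = 0.4800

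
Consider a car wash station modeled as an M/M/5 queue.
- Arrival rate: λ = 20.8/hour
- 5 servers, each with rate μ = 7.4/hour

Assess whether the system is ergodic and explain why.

Stability requires ρ = λ/(cμ) < 1
ρ = 20.8/(5 × 7.4) = 20.8/37.00 = 0.5622
Since 0.5622 < 1, the system is STABLE.
The servers are busy 56.22% of the time.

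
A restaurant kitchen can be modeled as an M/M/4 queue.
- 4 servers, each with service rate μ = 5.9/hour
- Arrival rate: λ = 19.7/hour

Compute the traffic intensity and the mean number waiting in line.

Traffic intensity: ρ = λ/(cμ) = 19.7/(4×5.9) = 0.8347
Since ρ = 0.8347 < 1, system is stable.
Offered load a = λ/μ = cρ = 19.7/5.9 = 3.3390
P₀ = [ Σₙ₌₀^3 aⁿ/n! + a^4/(4!(1-ρ)) ]⁻¹
Σ = a^0/0! + a^1/1! + a^2/2! + a^3/3! = 1.0000 + 3.3390 + 5.5744 + 6.2043 = 16.1177
a^4/(4!(1-ρ)) = 124.2959/(24 × 0.165254) = 31.3396
P₀ = 1/(16.1177 + 31.3396) = 0.02107
Lq = P₀·a^4·ρ / (4!(1-ρ)²) = 0.0210716 × 124.2959 × 0.834746 / (24 × 0.0273090) = 3.3357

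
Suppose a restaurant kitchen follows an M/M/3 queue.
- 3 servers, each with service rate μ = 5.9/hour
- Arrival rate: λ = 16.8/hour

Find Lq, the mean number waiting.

Traffic intensity: ρ = λ/(cμ) = 16.8/(3×5.9) = 0.9492
Since ρ = 0.9492 < 1, system is stable.
Offered load a = λ/μ = cρ = 16.8/5.9 = 2.8475
P₀ = [ Σₙ₌₀^2 aⁿ/n! + a^3/(3!(1-ρ)) ]⁻¹
Σ = a^0/0! + a^1/1! + a^2/2! = 1.0000 + 2.8475 + 4.0540 = 7.9015
a^3/(3!(1-ρ)) = 23.08723/(6 × 0.05084746) = 75.6748
P₀ = 1/(7.9015 + 75.6748) = 0.01197
Lq = P₀·a^3·ρ / (3!(1-ρ)²) = 0.0119651 × 23.0872 × 0.949153 / (6 × 0.00258546) = 16.9019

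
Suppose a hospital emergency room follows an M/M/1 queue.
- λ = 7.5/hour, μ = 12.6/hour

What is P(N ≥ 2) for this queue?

ρ = λ/μ = 7.5/12.6 = 0.5952
P(N ≥ n) = ρⁿ
P(N ≥ 2) = 0.5952^2
P(N ≥ 2) = 0.3543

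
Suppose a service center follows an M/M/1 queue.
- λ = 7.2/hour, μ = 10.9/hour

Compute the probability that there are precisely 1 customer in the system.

ρ = λ/μ = 7.2/10.9 = 0.6606
P(n) = (1-ρ)ρⁿ
P(1) = (1-0.6606) × 0.6606^1
P(1) = 0.3394 × 0.6606
P(1) = 0.2242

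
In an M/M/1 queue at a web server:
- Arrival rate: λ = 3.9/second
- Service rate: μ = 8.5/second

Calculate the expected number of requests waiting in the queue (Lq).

ρ = λ/μ = 3.9/8.5 = 0.4588
For M/M/1: Lq = λ²/(μ(μ-λ))
Lq = 15.21/(8.5 × 4.60)
Lq = 0.3890 requests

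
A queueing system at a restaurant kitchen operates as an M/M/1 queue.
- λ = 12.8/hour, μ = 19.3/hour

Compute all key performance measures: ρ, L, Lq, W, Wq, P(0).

Step 1: ρ = λ/μ = 12.8/19.3 = 0.6632
Step 2: L = λ/(μ-λ) = 12.8/6.50 = 1.9692
Step 3: Lq = λ²/(μ(μ-λ)) = 163.84/(19.3×6.50) = 1.3060
Step 4: W = 1/(μ-λ) = 1/6.50 = 0.153846
Step 5: Wq = λ/(μ(μ-λ)) = 12.8/(19.3×6.50) = 0.1020
Step 6: P(0) = 1-ρ = 0.3368
Verify: L = λW = 12.8×0.153846 = 1.9692 ✔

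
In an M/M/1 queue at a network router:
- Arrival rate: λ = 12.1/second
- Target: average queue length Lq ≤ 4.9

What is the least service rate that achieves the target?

For M/M/1: Lq = λ²/(μ(μ-λ))
Need Lq ≤ 4.9, i.e. μ(μ-λ) ≥ λ²/4.9
μ² - 12.1μ - 146.41/4.9 ≥ 0  →  μ² - 12.1μ - 29.8796 ≥ 0
Quadratic formula (positive root): μ = [λ + √(λ² + 4×29.8796)]/2
Discriminant: 146.41 + 4×29.8796 = 265.9284, √265.9284 = 16.30731
μ ≥ (12.1 + 16.30731)/2 = 14.2037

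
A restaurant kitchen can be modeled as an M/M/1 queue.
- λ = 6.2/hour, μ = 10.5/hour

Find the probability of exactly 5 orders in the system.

ρ = λ/μ = 6.2/10.5 = 0.5905
P(n) = (1-ρ)ρⁿ
P(5) = (1-0.5905) × 0.5905^5
P(5) = 0.4095 × 0.07180
P(5) = 0.02940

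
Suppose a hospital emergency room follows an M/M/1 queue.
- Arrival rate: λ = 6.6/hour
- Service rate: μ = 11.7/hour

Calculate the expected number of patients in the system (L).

ρ = λ/μ = 6.6/11.7 = 0.5641
For M/M/1: L = λ/(μ-λ)
L = 6.6/(11.7-6.6) = 6.6/5.10
L = 1.2941 patients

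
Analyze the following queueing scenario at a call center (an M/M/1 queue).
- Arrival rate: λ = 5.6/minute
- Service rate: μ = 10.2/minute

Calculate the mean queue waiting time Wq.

First, compute utilization: ρ = λ/μ = 5.6/10.2 = 0.5490
For M/M/1: Wq = λ/(μ(μ-λ))
Wq = 5.6/(10.2 × (10.2-5.6))
Wq = 5.6/(10.2 × 4.60)
Wq = 0.1194 minutes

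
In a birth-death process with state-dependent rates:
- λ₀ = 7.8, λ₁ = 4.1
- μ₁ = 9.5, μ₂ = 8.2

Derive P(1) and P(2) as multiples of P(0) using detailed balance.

Balance equations:
State 0: λ₀P₀ = μ₁P₁ → P₁ = (λ₀/μ₁)P₀ = (7.8/9.5)P₀ = 0.8211P₀
State 1: P₂ = (λ₀λ₁)/(μ₁μ₂)P₀ = (7.8×4.1)/(9.5×8.2)P₀ = 0.4105P₀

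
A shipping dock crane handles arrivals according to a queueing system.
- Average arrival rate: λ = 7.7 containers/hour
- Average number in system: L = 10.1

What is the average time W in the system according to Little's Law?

Little's Law: L = λW, so W = L/λ
W = 10.1/7.7 = 1.3117 hours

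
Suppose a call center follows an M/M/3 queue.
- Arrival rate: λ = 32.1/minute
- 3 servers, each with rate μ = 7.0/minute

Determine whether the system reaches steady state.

Stability requires ρ = λ/(cμ) < 1
ρ = 32.1/(3 × 7.0) = 32.1/21.00 = 1.5286
Since 1.5286 ≥ 1, the system is UNSTABLE.
Need c > λ/μ = 32.1/7.0 = 4.59.
Minimum servers needed: c = 5.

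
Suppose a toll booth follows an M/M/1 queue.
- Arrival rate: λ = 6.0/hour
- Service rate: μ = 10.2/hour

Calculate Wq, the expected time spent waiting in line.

First, compute utilization: ρ = λ/μ = 6.0/10.2 = 0.5882
For M/M/1: Wq = λ/(μ(μ-λ))
Wq = 6.0/(10.2 × (10.2-6.0))
Wq = 6.0/(10.2 × 4.20)
Wq = 0.1401 hours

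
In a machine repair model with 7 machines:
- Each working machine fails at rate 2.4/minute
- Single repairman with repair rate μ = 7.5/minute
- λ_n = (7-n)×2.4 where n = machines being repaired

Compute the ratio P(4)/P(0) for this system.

P(4)/P(0) = ∏_{i=0}^{4-1} λ_i/μ_{i+1}
= (7-0)×2.4/7.5 × (7-1)×2.4/7.5 × (7-2)×2.4/7.5 × (7-3)×2.4/7.5
= 8.8080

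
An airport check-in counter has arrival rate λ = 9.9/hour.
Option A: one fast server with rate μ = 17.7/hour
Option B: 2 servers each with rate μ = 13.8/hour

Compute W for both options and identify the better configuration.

Option A: single server μ = 17.7 (M/M/1)
  ρ_A = 9.9/17.7 = 0.5593
  W_A = 1/(μ-λ) = 1/(17.7-9.9) = 1/7.80 = 0.1282

Option B: 2 servers μ = 13.8 (M/M/2)
  ρ_B = λ/(cμ) = 9.9/(2×13.8) = 0.3587
  Offered load a = λ/μ = cρ = 9.9/13.8 = 0.7174
  P₀ = [ Σₙ₌₀^1 aⁿ/n! + a^2/(2!(1-ρ)) ]⁻¹
  Σ = a^0/0! + a^1/1! = 1.0000 + 0.7174 = 1.7174
  a^2/(2!(1-ρ)) = 0.5147/(2 × 0.6413) = 0.4013
  P₀ = 1/(1.7174 + 0.4013) = 0.4720
  Lq = P₀·a^2·ρ / (2!(1-ρ)²) = 0.4720 × 0.5147 × 0.3587 / (2 × 0.4113) = 0.1059
  Wq_B = Lq/λ = 0.1059/9.9 = 0.01070
  W_B = Wq_B + 1/μ = 0.01070 + 0.07246 = 0.08316

Since W_B = 0.08316 < W_A = 0.1282, Option B (multiple servers) has the shorter time in system.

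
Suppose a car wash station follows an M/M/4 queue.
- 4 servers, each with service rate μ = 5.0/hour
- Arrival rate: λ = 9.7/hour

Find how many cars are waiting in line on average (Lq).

Traffic intensity: ρ = λ/(cμ) = 9.7/(4×5.0) = 0.4850
Since ρ = 0.4850 < 1, system is stable.
Offered load a = λ/μ = cρ = 9.7/5.0 = 1.9400
P₀ = [ Σₙ₌₀^3 aⁿ/n! + a^4/(4!(1-ρ)) ]⁻¹
Σ = a^0/0! + a^1/1! + a^2/2! + a^3/3! = 1.0000 + 1.9400 + 1.8818 + 1.2169 = 6.0387
a^4/(4!(1-ρ)) = 14.1647/(24 × 0.5150) = 1.1460
P₀ = 1/(6.0387 + 1.1460) = 0.1392
Lq = P₀·a^4·ρ / (4!(1-ρ)²) = 0.1392 × 14.1647 × 0.4850 / (24 × 0.2652) = 0.1502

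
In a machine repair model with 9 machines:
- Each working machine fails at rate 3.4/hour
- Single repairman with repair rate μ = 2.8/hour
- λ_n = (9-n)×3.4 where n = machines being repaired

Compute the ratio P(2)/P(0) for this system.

P(2)/P(0) = ∏_{i=0}^{2-1} λ_i/μ_{i+1}
= (9-0)×3.4/2.8 × (9-1)×3.4/2.8
= 106.1633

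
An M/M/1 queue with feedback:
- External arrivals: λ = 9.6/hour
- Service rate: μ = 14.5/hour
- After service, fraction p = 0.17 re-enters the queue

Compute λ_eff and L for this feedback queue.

Effective arrival rate: λ_eff = λ/(1-p) = 9.6/(1-0.17) = 9.6/0.83 = 11.566265
ρ = λ_eff/μ = 11.566265/14.5 = 0.797673
L = ρ/(1-ρ) = 0.797673/(1-0.797673) = 3.9425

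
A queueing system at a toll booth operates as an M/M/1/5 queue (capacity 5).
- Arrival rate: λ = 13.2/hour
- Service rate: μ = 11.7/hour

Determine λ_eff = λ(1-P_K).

ρ = λ/μ = 13.2/11.7 = 1.1282
P₀ = (1-ρ)/(1-ρ^(K+1)) = (1-1.1282)/(1-1.1282^6) = -0.1282/-1.0621 = 0.1207
P_K = P₀×ρ^K = 0.1207 × 1.1282^5 = 0.1207 × 1.8278 = 0.2206
λ_eff = λ(1-P_K) = 13.2 × (1 - 0.22062) = 13.2 × 0.77938 = 10.2878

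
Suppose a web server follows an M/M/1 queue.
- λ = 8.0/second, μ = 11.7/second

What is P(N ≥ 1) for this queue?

ρ = λ/μ = 8.0/11.7 = 0.6838
P(N ≥ n) = ρⁿ
P(N ≥ 1) = 0.6838^1
P(N ≥ 1) = 0.6838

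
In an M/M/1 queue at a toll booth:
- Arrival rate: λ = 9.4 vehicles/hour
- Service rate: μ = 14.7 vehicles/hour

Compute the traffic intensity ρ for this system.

Server utilization: ρ = λ/μ
ρ = 9.4/14.7 = 0.6395
The server is busy 63.95% of the time.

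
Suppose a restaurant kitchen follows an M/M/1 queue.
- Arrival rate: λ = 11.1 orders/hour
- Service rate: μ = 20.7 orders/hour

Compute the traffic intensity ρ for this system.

Server utilization: ρ = λ/μ
ρ = 11.1/20.7 = 0.5362
The server is busy 53.62% of the time.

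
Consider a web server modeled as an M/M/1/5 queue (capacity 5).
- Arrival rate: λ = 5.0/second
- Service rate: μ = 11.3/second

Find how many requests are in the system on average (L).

ρ = λ/μ = 5.0/11.3 = 0.44248
P₀ = (1-ρ)/(1-ρ^(K+1)) = (1-0.44248)/(1-0.44248^6) = 0.5575/0.9925 = 0.5617
P_K = P₀×ρ^K = 0.56174 × 0.44248^5 = 0.56174 × 0.016962 = 0.009528
L = ρ[1 - (K+1)ρ^K + Kρ^(K+1)] / [(1-ρ)(1-ρ^(K+1))]
L = 0.44248 × (1 - 6×0.01696 + 5×0.007505) / ((1 - 0.44248) × (1 - 0.007505)) = 0.7483 requests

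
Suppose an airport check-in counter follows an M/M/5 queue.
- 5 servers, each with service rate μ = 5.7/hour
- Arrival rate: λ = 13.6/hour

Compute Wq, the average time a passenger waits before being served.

Traffic intensity: ρ = λ/(cμ) = 13.6/(5×5.7) = 0.4772
Since ρ = 0.4772 < 1, system is stable.
Offered load a = λ/μ = cρ = 13.6/5.7 = 2.3860
P₀ = [ Σₙ₌₀^4 aⁿ/n! + a^5/(5!(1-ρ)) ]⁻¹
Σ = a^0/0! + a^1/1! + a^2/2! + a^3/3! + a^4/4! = 1.0000 + 2.3860 + 2.8464 + 2.2638 + 1.3503 = 9.8465
a^5/(5!(1-ρ)) = 77.3251/(120 × 0.5228) = 1.2325
P₀ = 1/(9.8465 + 1.2325) = 0.09026
Lq = P₀·a^5·ρ / (5!(1-ρ)²) = 0.090260 × 77.3251 × 0.47719 / (120 × 0.27333) = 0.1015
Wq = Lq/λ = 0.10154/13.6 = 0.007466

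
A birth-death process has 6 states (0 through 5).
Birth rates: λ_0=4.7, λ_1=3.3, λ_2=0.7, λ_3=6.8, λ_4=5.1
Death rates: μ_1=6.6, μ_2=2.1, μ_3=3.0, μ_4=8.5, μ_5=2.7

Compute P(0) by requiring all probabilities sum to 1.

Ratios P(n)/P(0) = (λ₀···λₙ₋₁)/(μ₁···μₙ):
P(1)/P(0) = (4.7)/(6.6) = 0.7121
P(2)/P(0) = (4.7×3.3)/(6.6×2.1) = 1.1190
P(3)/P(0) = (4.7×3.3×0.7)/(6.6×2.1×3.0) = 0.2611
P(4)/P(0) = (4.7×3.3×0.7×6.8)/(6.6×2.1×3.0×8.5) = 0.2089
P(5)/P(0) = (4.7×3.3×0.7×6.8×5.1)/(6.6×2.1×3.0×8.5×2.7) = 0.3946

Normalization: ∑ P(n) = 1
P(0) × (1.0000 + 0.7121 + 1.1190 + 0.2611 + 0.2089 + 0.3946) = 1
P(0) × 3.6957 = 1
P(0) = 1/3.6957 = 0.2706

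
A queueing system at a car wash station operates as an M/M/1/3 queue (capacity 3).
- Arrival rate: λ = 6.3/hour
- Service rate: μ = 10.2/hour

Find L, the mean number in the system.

ρ = λ/μ = 6.3/10.2 = 0.61765
P₀ = (1-ρ)/(1-ρ^(K+1)) = (1-0.61765)/(1-0.61765^4) = 0.38235/0.85446 = 0.4475
P_K = P₀×ρ^K = 0.4475 × 0.61765^3 = 0.4475 × 0.2356 = 0.1054
L = ρ[1 - (K+1)ρ^K + Kρ^(K+1)] / [(1-ρ)(1-ρ^(K+1))]
L = 0.61765 × (1 - 4×0.2356 + 3×0.1455) / ((1 - 0.61765) × (1 - 0.1455)) = 0.9341 cars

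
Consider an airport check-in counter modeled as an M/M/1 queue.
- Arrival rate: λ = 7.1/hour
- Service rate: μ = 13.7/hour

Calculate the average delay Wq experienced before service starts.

First, compute utilization: ρ = λ/μ = 7.1/13.7 = 0.5182
For M/M/1: Wq = λ/(μ(μ-λ))
Wq = 7.1/(13.7 × (13.7-7.1))
Wq = 7.1/(13.7 × 6.60)
Wq = 0.07852 hours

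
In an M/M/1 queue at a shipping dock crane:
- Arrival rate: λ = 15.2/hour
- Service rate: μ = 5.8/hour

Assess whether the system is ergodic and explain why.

Stability requires ρ = λ/(cμ) < 1
ρ = 15.2/(1 × 5.8) = 15.2/5.80 = 2.6207
Since 2.6207 ≥ 1, the system is UNSTABLE.
Queue grows without bound. Need μ > λ = 15.2.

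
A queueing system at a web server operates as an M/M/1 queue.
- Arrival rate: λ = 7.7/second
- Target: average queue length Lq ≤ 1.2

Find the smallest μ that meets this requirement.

For M/M/1: Lq = λ²/(μ(μ-λ))
Need Lq ≤ 1.2, i.e. μ(μ-λ) ≥ λ²/1.2
μ² - 7.7μ - 59.29/1.2 ≥ 0  →  μ² - 7.7μ - 49.40833 ≥ 0
Quadratic formula (positive root): μ = [λ + √(λ² + 4×49.40833)]/2
Discriminant: 59.29 + 4×49.40833 = 256.9233, √256.9233 = 16.0288
μ ≥ (7.7 + 16.0288)/2 = 11.8644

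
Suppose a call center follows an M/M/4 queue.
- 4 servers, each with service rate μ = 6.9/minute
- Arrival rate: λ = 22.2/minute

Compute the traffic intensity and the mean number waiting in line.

Traffic intensity: ρ = λ/(cμ) = 22.2/(4×6.9) = 0.8043
Since ρ = 0.8043 < 1, system is stable.
Offered load a = λ/μ = cρ = 22.2/6.9 = 3.2174
P₀ = [ Σₙ₌₀^3 aⁿ/n! + a^4/(4!(1-ρ)) ]⁻¹
Σ = a^0/0! + a^1/1! + a^2/2! + a^3/3! = 1.0000 + 3.2174 + 5.1758 + 5.5509 = 14.9441
a^4/(4!(1-ρ)) = 107.1558/(24 × 0.195652) = 22.8202
P₀ = 1/(14.9441 + 22.8202) = 0.02648
Lq = P₀·a^4·ρ / (4!(1-ρ)²) = 0.026480 × 107.1558 × 0.80435 / (24 × 0.038280) = 2.4843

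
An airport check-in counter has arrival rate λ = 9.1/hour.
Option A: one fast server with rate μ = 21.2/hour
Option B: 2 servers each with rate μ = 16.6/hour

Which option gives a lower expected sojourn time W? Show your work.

Option A: single server μ = 21.2 (M/M/1)
  ρ_A = 9.1/21.2 = 0.4292
  W_A = 1/(μ-λ) = 1/(21.2-9.1) = 1/12.10 = 0.08264

Option B: 2 servers μ = 16.6 (M/M/2)
  ρ_B = λ/(cμ) = 9.1/(2×16.6) = 0.2741
  Offered load a = λ/μ = cρ = 9.1/16.6 = 0.5482
  P₀ = [ Σₙ₌₀^1 aⁿ/n! + a^2/(2!(1-ρ)) ]⁻¹
  Σ = a^0/0! + a^1/1! = 1.0000 + 0.5482 = 1.5482
  a^2/(2!(1-ρ)) = 0.3005/(2 × 0.7259) = 0.2070
  P₀ = 1/(1.5482 + 0.2070) = 0.5697
  Lq = P₀·a^2·ρ / (2!(1-ρ)²) = 0.5697 × 0.3005 × 0.2741 / (2 × 0.5269) = 0.04453
  Wq_B = Lq/λ = 0.04453/9.1 = 0.004893
  W_B = Wq_B + 1/μ = 0.004893 + 0.06024 = 0.06513

Since W_B = 0.06513 < W_A = 0.08264, Option B (multiple servers) has the shorter time in system.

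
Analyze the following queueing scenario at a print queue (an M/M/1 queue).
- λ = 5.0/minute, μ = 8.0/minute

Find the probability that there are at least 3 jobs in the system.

ρ = λ/μ = 5.0/8.0 = 0.6250
P(N ≥ n) = ρⁿ
P(N ≥ 3) = 0.6250^3
P(N ≥ 3) = 0.2441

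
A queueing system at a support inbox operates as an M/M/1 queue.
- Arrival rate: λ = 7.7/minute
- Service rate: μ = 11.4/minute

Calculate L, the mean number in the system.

ρ = λ/μ = 7.7/11.4 = 0.6754
For M/M/1: L = λ/(μ-λ)
L = 7.7/(11.4-7.7) = 7.7/3.70
L = 2.0811 emails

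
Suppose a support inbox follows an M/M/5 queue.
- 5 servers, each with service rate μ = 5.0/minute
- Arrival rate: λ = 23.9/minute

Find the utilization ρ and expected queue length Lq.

Traffic intensity: ρ = λ/(cμ) = 23.9/(5×5.0) = 0.9560
Since ρ = 0.9560 < 1, system is stable.
Offered load a = λ/μ = cρ = 23.9/5.0 = 4.7800
P₀ = [ Σₙ₌₀^4 aⁿ/n! + a^5/(5!(1-ρ)) ]⁻¹
Σ = a^0/0! + a^1/1! + a^2/2! + a^3/3! + a^4/4! = 1.000000 + 4.780000 + 11.42420 + 18.20256 + 21.75206 = 57.1588
a^5/(5!(1-ρ)) = 2495.3960/(120 × 0.04400) = 472.6129
P₀ = 1/(57.1588 + 472.6129) = 0.001888
Lq = P₀·a^5·ρ / (5!(1-ρ)²) = 0.0018876 × 2495.3960 × 0.95600 / (120 × 0.0019360) = 19.3830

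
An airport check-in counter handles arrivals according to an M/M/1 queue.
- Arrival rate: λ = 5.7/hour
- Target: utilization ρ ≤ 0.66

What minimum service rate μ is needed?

ρ = λ/μ, so μ = λ/ρ
μ ≥ 5.7/0.66 = 8.6364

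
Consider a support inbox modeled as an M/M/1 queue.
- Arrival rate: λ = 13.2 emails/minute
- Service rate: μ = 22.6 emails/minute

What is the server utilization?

Server utilization: ρ = λ/μ
ρ = 13.2/22.6 = 0.5841
The server is busy 58.41% of the time.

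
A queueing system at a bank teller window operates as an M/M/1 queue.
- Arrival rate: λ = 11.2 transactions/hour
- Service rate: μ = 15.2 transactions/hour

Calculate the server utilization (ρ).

Server utilization: ρ = λ/μ
ρ = 11.2/15.2 = 0.7368
The server is busy 73.68% of the time.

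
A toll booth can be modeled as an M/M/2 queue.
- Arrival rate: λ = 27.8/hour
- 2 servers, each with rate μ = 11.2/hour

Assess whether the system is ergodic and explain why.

Stability requires ρ = λ/(cμ) < 1
ρ = 27.8/(2 × 11.2) = 27.8/22.40 = 1.2411
Since 1.2411 ≥ 1, the system is UNSTABLE.
Need c > λ/μ = 27.8/11.2 = 2.48.
Minimum servers needed: c = 3.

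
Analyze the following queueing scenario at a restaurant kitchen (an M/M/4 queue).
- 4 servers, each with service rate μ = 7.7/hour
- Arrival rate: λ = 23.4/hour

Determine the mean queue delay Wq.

Traffic intensity: ρ = λ/(cμ) = 23.4/(4×7.7) = 0.7597
Since ρ = 0.7597 < 1, system is stable.
Offered load a = λ/μ = cρ = 23.4/7.7 = 3.0390
P₀ = [ Σₙ₌₀^3 aⁿ/n! + a^4/(4!(1-ρ)) ]⁻¹
Σ = a^0/0! + a^1/1! + a^2/2! + a^3/3! = 1.0000 + 3.0390 + 4.6176 + 4.6776 = 13.3342
a^4/(4!(1-ρ)) = 85.2905/(24 × 0.24026) = 14.7914
P₀ = 1/(13.3342 + 14.7914) = 0.03555
Lq = P₀·a^4·ρ / (4!(1-ρ)²) = 0.035555 × 85.2905 × 0.75974 / (24 × 0.057725) = 1.6630
Wq = Lq/λ = 1.6630/23.4 = 0.07107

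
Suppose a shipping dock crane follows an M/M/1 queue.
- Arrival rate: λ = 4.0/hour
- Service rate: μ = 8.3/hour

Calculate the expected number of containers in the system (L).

ρ = λ/μ = 4.0/8.3 = 0.4819
For M/M/1: L = λ/(μ-λ)
L = 4.0/(8.3-4.0) = 4.0/4.30
L = 0.9302 containers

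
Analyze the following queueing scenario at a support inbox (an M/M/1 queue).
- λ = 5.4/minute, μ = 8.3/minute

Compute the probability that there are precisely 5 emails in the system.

ρ = λ/μ = 5.4/8.3 = 0.6506
P(n) = (1-ρ)ρⁿ
P(5) = (1-0.6506) × 0.6506^5
P(5) = 0.34940 × 0.11657
P(5) = 0.04073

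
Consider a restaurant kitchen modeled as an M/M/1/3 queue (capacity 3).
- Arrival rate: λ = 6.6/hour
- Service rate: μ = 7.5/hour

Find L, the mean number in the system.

ρ = λ/μ = 6.6/7.5 = 0.8800
P₀ = (1-ρ)/(1-ρ^(K+1)) = (1-0.8800)/(1-0.8800^4) = 0.1200/0.4003 = 0.2998
P_K = P₀×ρ^K = 0.2998 × 0.8800^3 = 0.2998 × 0.6815 = 0.2043
L = ρ[1 - (K+1)ρ^K + Kρ^(K+1)] / [(1-ρ)(1-ρ^(K+1))]
L = 0.8800 × (1 - 4×0.681472 + 3×0.599695) / ((1 - 0.8800) × (1 - 0.599695)) = 1.3409 orders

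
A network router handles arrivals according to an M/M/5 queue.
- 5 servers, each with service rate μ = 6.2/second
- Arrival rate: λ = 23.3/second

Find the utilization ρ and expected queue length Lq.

Traffic intensity: ρ = λ/(cμ) = 23.3/(5×6.2) = 0.7516
Since ρ = 0.7516 < 1, system is stable.
Offered load a = λ/μ = cρ = 23.3/6.2 = 3.7581
P₀ = [ Σₙ₌₀^4 aⁿ/n! + a^5/(5!(1-ρ)) ]⁻¹
Σ = a^0/0! + a^1/1! + a^2/2! + a^3/3! + a^4/4! = 1.00000 + 3.75806 + 7.06152 + 8.84589 + 8.31085 = 28.9763
a^5/(5!(1-ρ)) = 749.5855/(120 × 0.248387) = 25.1484
P₀ = 1/(28.9763 + 25.1484) = 0.01848
Lq = P₀·a^5·ρ / (5!(1-ρ)²) = 0.018476 × 749.5855 × 0.75161 / (120 × 0.061696) = 1.4060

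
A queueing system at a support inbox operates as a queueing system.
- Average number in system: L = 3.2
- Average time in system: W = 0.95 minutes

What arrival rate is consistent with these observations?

Little's Law: L = λW, so λ = L/W
λ = 3.2/0.95 = 3.3684 emails/minute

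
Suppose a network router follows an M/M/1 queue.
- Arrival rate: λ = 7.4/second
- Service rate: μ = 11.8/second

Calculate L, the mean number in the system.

ρ = λ/μ = 7.4/11.8 = 0.6271
For M/M/1: L = λ/(μ-λ)
L = 7.4/(11.8-7.4) = 7.4/4.40
L = 1.6818 packets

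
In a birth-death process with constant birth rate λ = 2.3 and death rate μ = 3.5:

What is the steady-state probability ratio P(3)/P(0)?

For constant rates: P(n)/P(0) = (λ/μ)^n
P(3)/P(0) = (2.3/3.5)^3 = 0.65714^3 = 0.2838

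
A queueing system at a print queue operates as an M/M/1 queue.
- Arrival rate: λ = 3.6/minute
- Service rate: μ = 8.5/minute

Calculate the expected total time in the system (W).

First, compute utilization: ρ = λ/μ = 3.6/8.5 = 0.4235
For M/M/1: W = 1/(μ-λ)
W = 1/(8.5-3.6) = 1/4.90
W = 0.2041 minutes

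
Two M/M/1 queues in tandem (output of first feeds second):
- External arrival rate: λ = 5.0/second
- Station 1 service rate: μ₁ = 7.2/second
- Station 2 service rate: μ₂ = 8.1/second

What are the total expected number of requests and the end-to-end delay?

By Jackson's theorem, each station behaves as independent M/M/1.
Station 1: ρ₁ = 5.0/7.2 = 0.6944, L₁ = ρ₁/(1-ρ₁) = λ/(μ₁-λ) = 5.0/2.20 = 2.2727
Station 2: ρ₂ = 5.0/8.1 = 0.6173, L₂ = ρ₂/(1-ρ₂) = λ/(μ₂-λ) = 5.0/3.10 = 1.6129
Total: L = L₁ + L₂ = 2.2727 + 1.6129 = 3.8856
W = L/λ = 3.8856/5.0 = 0.7771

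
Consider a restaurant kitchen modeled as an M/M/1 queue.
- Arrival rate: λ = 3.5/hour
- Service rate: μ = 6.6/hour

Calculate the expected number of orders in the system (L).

ρ = λ/μ = 3.5/6.6 = 0.5303
For M/M/1: L = λ/(μ-λ)
L = 3.5/(6.6-3.5) = 3.5/3.10
L = 1.1290 orders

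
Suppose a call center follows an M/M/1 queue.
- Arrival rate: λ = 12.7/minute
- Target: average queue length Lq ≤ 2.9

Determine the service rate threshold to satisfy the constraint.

For M/M/1: Lq = λ²/(μ(μ-λ))
Need Lq ≤ 2.9, i.e. μ(μ-λ) ≥ λ²/2.9
μ² - 12.7μ - 161.29/2.9 ≥ 0  →  μ² - 12.7μ - 55.61724 ≥ 0
Quadratic formula (positive root): μ = [λ + √(λ² + 4×55.61724)]/2
Discriminant: 161.29 + 4×55.61724 = 383.7590, √383.7590 = 19.5898
μ ≥ (12.7 + 19.5898)/2 = 16.1449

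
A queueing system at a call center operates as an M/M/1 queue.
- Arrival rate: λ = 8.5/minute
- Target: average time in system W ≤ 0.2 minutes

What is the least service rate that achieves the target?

For M/M/1: W = 1/(μ-λ)
Need W ≤ 0.2, so 1/(μ-λ) ≤ 0.2
μ - λ ≥ 1/0.2 = 5.0000
μ ≥ 8.5 + 5.0000 = 13.5000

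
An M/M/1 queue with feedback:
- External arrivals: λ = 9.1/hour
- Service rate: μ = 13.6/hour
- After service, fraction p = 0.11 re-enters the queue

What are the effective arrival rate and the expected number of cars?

Effective arrival rate: λ_eff = λ/(1-p) = 9.1/(1-0.11) = 9.1/0.89 = 10.2247
ρ = λ_eff/μ = 10.2247/13.6 = 0.75182
L = ρ/(1-ρ) = 0.75182/(1-0.75182) = 3.0293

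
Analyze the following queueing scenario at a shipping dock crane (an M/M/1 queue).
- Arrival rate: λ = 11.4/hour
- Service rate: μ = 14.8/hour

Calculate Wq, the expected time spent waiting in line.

First, compute utilization: ρ = λ/μ = 11.4/14.8 = 0.7703
For M/M/1: Wq = λ/(μ(μ-λ))
Wq = 11.4/(14.8 × (14.8-11.4))
Wq = 11.4/(14.8 × 3.40)
Wq = 0.2266 hours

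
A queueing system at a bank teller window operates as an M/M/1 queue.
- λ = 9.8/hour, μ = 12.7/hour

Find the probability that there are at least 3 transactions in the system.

ρ = λ/μ = 9.8/12.7 = 0.77165
P(N ≥ n) = ρⁿ
P(N ≥ 3) = 0.77165^3
P(N ≥ 3) = 0.4595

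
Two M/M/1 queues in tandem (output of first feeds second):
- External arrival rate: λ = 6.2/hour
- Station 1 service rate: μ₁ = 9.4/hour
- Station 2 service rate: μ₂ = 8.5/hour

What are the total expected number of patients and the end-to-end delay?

By Jackson's theorem, each station behaves as independent M/M/1.
Station 1: ρ₁ = 6.2/9.4 = 0.6596, L₁ = ρ₁/(1-ρ₁) = λ/(μ₁-λ) = 6.2/3.20 = 1.9375
Station 2: ρ₂ = 6.2/8.5 = 0.7294, L₂ = ρ₂/(1-ρ₂) = λ/(μ₂-λ) = 6.2/2.30 = 2.6957
Total: L = L₁ + L₂ = 1.9375 + 2.6957 = 4.6332
W = L/λ = 4.6332/6.2 = 0.7473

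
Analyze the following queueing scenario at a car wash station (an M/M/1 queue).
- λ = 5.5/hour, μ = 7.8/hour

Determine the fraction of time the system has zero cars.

ρ = λ/μ = 5.5/7.8 = 0.7051
P(0) = 1 - ρ = 1 - 0.7051 = 0.2949
The server is idle 29.49% of the time.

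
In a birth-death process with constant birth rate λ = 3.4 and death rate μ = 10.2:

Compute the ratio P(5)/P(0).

For constant rates: P(n)/P(0) = (λ/μ)^n
P(5)/P(0) = (3.4/10.2)^5 = 0.33333^5 = 0.004115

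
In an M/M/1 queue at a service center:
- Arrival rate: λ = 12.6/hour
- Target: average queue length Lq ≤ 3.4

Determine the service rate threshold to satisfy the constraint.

For M/M/1: Lq = λ²/(μ(μ-λ))
Need Lq ≤ 3.4, i.e. μ(μ-λ) ≥ λ²/3.4
μ² - 12.6μ - 158.76/3.4 ≥ 0  →  μ² - 12.6μ - 46.69412 ≥ 0
Quadratic formula (positive root): μ = [λ + √(λ² + 4×46.69412)]/2
Discriminant: 158.76 + 4×46.69412 = 345.5365, √345.5365 = 18.5886
μ ≥ (12.6 + 18.5886)/2 = 15.5943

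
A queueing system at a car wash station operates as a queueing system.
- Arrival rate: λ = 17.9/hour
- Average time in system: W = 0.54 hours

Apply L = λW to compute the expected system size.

Little's Law: L = λW
L = 17.9 × 0.54 = 9.6660 cars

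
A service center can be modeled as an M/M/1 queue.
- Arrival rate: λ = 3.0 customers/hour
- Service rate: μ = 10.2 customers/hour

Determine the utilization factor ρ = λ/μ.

Server utilization: ρ = λ/μ
ρ = 3.0/10.2 = 0.2941
The server is busy 29.41% of the time.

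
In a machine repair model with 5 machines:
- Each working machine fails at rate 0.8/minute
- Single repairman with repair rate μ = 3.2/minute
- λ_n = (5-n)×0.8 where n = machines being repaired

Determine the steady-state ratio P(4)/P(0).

P(4)/P(0) = ∏_{i=0}^{4-1} λ_i/μ_{i+1}
= (5-0)×0.8/3.2 × (5-1)×0.8/3.2 × (5-2)×0.8/3.2 × (5-3)×0.8/3.2
= 0.4688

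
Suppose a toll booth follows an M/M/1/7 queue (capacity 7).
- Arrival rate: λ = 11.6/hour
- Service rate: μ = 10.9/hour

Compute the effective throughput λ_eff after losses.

ρ = λ/μ = 11.6/10.9 = 1.06422
P₀ = (1-ρ)/(1-ρ^(K+1)) = (1-1.06422)/(1-1.06422^8) = -0.06422/-0.6453 = 0.09952
P_K = P₀×ρ^K = 0.09952 × 1.06422^7 = 0.09952 × 1.5460 = 0.1539
λ_eff = λ(1-P_K) = 11.6 × (1 - 0.153855) = 11.6 × 0.84615 = 9.8153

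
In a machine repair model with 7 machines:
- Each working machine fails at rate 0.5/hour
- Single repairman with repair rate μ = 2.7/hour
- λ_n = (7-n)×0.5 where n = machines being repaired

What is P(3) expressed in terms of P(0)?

P(3)/P(0) = ∏_{i=0}^{3-1} λ_i/μ_{i+1}
= (7-0)×0.5/2.7 × (7-1)×0.5/2.7 × (7-2)×0.5/2.7
= 1.3336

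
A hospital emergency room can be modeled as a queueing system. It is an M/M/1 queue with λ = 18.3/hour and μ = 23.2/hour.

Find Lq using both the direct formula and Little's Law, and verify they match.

Method 1 (direct): Lq = λ²/(μ(μ-λ)) = 334.89/(23.2 × 4.90) = 2.9459

Method 2 (Little's Law):
W = 1/(μ-λ) = 1/4.90 = 0.20408
Wq = W - 1/μ = 0.20408 - 0.043103 = 0.16098
Lq = λWq = 18.3 × 0.16098 = 2.9459 ✔ (matches Method 1)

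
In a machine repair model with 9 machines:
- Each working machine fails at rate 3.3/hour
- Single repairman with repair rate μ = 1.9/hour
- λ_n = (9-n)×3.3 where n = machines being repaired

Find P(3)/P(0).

P(3)/P(0) = ∏_{i=0}^{3-1} λ_i/μ_{i+1}
= (9-0)×3.3/1.9 × (9-1)×3.3/1.9 × (9-2)×3.3/1.9
= 2640.6543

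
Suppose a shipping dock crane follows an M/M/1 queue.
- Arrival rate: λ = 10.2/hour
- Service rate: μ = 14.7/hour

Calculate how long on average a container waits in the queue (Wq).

First, compute utilization: ρ = λ/μ = 10.2/14.7 = 0.6939
For M/M/1: Wq = λ/(μ(μ-λ))
Wq = 10.2/(14.7 × (14.7-10.2))
Wq = 10.2/(14.7 × 4.50)
Wq = 0.1542 hours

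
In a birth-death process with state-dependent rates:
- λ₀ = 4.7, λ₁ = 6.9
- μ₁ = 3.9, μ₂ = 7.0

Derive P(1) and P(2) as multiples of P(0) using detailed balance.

Balance equations:
State 0: λ₀P₀ = μ₁P₁ → P₁ = (λ₀/μ₁)P₀ = (4.7/3.9)P₀ = 1.2051P₀
State 1: P₂ = (λ₀λ₁)/(μ₁μ₂)P₀ = (4.7×6.9)/(3.9×7.0)P₀ = 1.1879P₀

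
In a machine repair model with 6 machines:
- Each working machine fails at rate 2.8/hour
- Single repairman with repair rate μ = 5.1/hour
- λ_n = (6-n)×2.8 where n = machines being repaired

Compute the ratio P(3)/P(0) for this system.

P(3)/P(0) = ∏_{i=0}^{3-1} λ_i/μ_{i+1}
= (6-0)×2.8/5.1 × (6-1)×2.8/5.1 × (6-2)×2.8/5.1
= 19.8584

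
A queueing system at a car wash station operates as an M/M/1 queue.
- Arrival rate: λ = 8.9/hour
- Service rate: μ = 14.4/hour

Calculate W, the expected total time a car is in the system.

First, compute utilization: ρ = λ/μ = 8.9/14.4 = 0.6181
For M/M/1: W = 1/(μ-λ)
W = 1/(14.4-8.9) = 1/5.50
W = 0.1818 hours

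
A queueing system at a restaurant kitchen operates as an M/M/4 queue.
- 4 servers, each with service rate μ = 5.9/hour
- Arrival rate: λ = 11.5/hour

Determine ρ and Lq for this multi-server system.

Traffic intensity: ρ = λ/(cμ) = 11.5/(4×5.9) = 0.4873
Since ρ = 0.4873 < 1, system is stable.
Offered load a = λ/μ = cρ = 11.5/5.9 = 1.9492
P₀ = [ Σₙ₌₀^3 aⁿ/n! + a^4/(4!(1-ρ)) ]⁻¹
Σ = a^0/0! + a^1/1! + a^2/2! + a^3/3! = 1.0000 + 1.9492 + 1.8996 + 1.2342 = 6.0830
a^4/(4!(1-ρ)) = 14.4339/(24 × 0.5127) = 1.1730
P₀ = 1/(6.0830 + 1.1730) = 0.1378
Lq = P₀·a^4·ρ / (4!(1-ρ)²) = 0.1378 × 14.4339 × 0.4873 / (24 × 0.2629) = 0.1536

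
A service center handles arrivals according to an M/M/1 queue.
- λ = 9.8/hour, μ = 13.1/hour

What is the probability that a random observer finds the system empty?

ρ = λ/μ = 9.8/13.1 = 0.7481
P(0) = 1 - ρ = 1 - 0.7481 = 0.2519
The server is idle 25.19% of the time.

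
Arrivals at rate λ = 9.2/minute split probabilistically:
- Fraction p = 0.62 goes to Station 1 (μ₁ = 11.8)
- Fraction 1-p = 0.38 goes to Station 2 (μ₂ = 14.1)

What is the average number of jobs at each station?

Effective rates: λ₁ = 9.2×0.62 = 5.704, λ₂ = 9.2×0.38 = 3.496
Station 1: ρ₁ = 5.704/11.8 = 0.4834, L₁ = ρ₁/(1-ρ₁) = 0.4834/(1-0.4834) = 0.9357
Station 2: ρ₂ = 3.496/14.1 = 0.24794, L₂ = ρ₂/(1-ρ₂) = 0.24794/(1-0.24794) = 0.3297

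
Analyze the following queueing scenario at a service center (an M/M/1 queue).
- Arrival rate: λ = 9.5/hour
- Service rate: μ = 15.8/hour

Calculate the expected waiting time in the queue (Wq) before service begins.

First, compute utilization: ρ = λ/μ = 9.5/15.8 = 0.6013
For M/M/1: Wq = λ/(μ(μ-λ))
Wq = 9.5/(15.8 × (15.8-9.5))
Wq = 9.5/(15.8 × 6.30)
Wq = 0.09544 hours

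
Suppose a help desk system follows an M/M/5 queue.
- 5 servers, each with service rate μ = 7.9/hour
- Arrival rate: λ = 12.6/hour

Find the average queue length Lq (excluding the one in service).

Traffic intensity: ρ = λ/(cμ) = 12.6/(5×7.9) = 0.3190
Since ρ = 0.3190 < 1, system is stable.
Offered load a = λ/μ = cρ = 12.6/7.9 = 1.5949
P₀ = [ Σₙ₌₀^4 aⁿ/n! + a^5/(5!(1-ρ)) ]⁻¹
Σ = a^0/0! + a^1/1! + a^2/2! + a^3/3! + a^4/4! = 1.00000 + 1.59494 + 1.27191 + 0.676206 + 0.269626 = 4.8127
a^5/(5!(1-ρ)) = 10.3209/(120 × 0.6810) = 0.1263
P₀ = 1/(4.8127 + 0.1263) = 0.2025
Lq = P₀·a^5·ρ / (5!(1-ρ)²) = 0.2025 × 10.3209 × 0.3190 / (120 × 0.4638) = 0.01198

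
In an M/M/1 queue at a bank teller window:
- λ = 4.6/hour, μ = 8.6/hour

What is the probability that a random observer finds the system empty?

ρ = λ/μ = 4.6/8.6 = 0.5349
P(0) = 1 - ρ = 1 - 0.5349 = 0.4651
The server is idle 46.51% of the time.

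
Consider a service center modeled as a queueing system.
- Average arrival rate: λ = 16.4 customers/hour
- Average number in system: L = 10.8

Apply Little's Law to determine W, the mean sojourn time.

Little's Law: L = λW, so W = L/λ
W = 10.8/16.4 = 0.6585 hours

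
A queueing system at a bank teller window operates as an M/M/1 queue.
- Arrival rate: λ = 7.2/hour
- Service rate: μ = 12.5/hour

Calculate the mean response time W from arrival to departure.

First, compute utilization: ρ = λ/μ = 7.2/12.5 = 0.5760
For M/M/1: W = 1/(μ-λ)
W = 1/(12.5-7.2) = 1/5.30
W = 0.1887 hours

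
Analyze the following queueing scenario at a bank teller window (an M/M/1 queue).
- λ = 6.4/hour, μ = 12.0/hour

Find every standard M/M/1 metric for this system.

Step 1: ρ = λ/μ = 6.4/12.0 = 0.5333
Step 2: L = λ/(μ-λ) = 6.4/5.60 = 1.1429
Step 3: Lq = λ²/(μ(μ-λ)) = 40.96/(12.0×5.60) = 0.6095
Step 4: W = 1/(μ-λ) = 1/5.60 = 0.178571
Step 5: Wq = λ/(μ(μ-λ)) = 6.4/(12.0×5.60) = 0.09524
Step 6: P(0) = 1-ρ = 0.4667
Verify: L = λW = 6.4×0.178571 = 1.1429 ✔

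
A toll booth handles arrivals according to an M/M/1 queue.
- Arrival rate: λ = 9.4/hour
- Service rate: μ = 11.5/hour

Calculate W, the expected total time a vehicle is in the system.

First, compute utilization: ρ = λ/μ = 9.4/11.5 = 0.8174
For M/M/1: W = 1/(μ-λ)
W = 1/(11.5-9.4) = 1/2.10
W = 0.4762 hours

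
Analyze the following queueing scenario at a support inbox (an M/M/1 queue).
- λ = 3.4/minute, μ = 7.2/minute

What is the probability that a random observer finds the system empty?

ρ = λ/μ = 3.4/7.2 = 0.4722
P(0) = 1 - ρ = 1 - 0.4722 = 0.5278
The server is idle 52.78% of the time.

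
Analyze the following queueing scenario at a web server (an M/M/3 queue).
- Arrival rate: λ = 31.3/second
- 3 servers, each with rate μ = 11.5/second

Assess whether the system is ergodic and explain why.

Stability requires ρ = λ/(cμ) < 1
ρ = 31.3/(3 × 11.5) = 31.3/34.50 = 0.9072
Since 0.9072 < 1, the system is STABLE.
The servers are busy 90.72% of the time.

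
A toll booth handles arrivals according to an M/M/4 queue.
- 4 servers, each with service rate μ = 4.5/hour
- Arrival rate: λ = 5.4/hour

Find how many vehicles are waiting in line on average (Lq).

Traffic intensity: ρ = λ/(cμ) = 5.4/(4×4.5) = 0.3000
Since ρ = 0.3000 < 1, system is stable.
Offered load a = λ/μ = cρ = 5.4/4.5 = 1.2000
P₀ = [ Σₙ₌₀^3 aⁿ/n! + a^4/(4!(1-ρ)) ]⁻¹
Σ = a^0/0! + a^1/1! + a^2/2! + a^3/3! = 1.0000 + 1.2000 + 0.7200 + 0.2880 = 3.2080
a^4/(4!(1-ρ)) = 2.0736/(24 × 0.7000) = 0.1234
P₀ = 1/(3.2080 + 0.1234) = 0.3002
Lq = P₀·a^4·ρ / (4!(1-ρ)²) = 0.3002 × 2.0736 × 0.3000 / (24 × 0.4900) = 0.01588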